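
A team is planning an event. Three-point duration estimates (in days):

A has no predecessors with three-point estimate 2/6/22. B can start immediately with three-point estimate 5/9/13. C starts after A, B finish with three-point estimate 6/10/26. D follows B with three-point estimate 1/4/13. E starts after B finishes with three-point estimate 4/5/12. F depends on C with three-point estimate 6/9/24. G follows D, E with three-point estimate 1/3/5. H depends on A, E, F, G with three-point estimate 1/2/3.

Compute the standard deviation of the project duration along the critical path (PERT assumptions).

te_A = (2 + 4·6 + 22)/6 = 48/6 = 8; σ²_A = ((22−2)/6)² = 11.111
te_B = (5 + 4·9 + 13)/6 = 54/6 = 9; σ²_B = ((13−5)/6)² = 1.778
te_C = (6 + 4·10 + 26)/6 = 72/6 = 12; σ²_C = ((26−6)/6)² = 11.111
te_D = (1 + 4·4 + 13)/6 = 30/6 = 5; σ²_D = ((13−1)/6)² = 4.000
te_E = (4 + 4·5 + 12)/6 = 36/6 = 6; σ²_E = ((12−4)/6)² = 1.778
te_F = (6 + 4·9 + 24)/6 = 66/6 = 11; σ²_F = ((24−6)/6)² = 9.000
te_G = (1 + 4·3 + 5)/6 = 18/6 = 3; σ²_G = ((5−1)/6)² = 0.444
te_H = (1 + 4·2 + 3)/6 = 12/6 = 2; σ²_H = ((3−1)/6)² = 0.111

Forward pass:
ES_A = 0; EF_A = 8
ES_B = 0; EF_B = 9
ES_C = max(EF_A=8, EF_B=9) = 9; EF_C = 9+12 = 21
ES_D = 9; EF_D = 9+5 = 14
ES_E = 9; EF_E = 9+6 = 15
ES_F = 21; EF_F = 21+11 = 32
ES_G = max(EF_D=14, EF_E=15) = 15; EF_G = 15+3 = 18
ES_H = max(EF_A=8, EF_E=15, EF_F=32, EF_G=18) = 32; EF_H = 32+2 = 34
Expected project duration μ = 34 days. Critical path: B → C → F → H.

Variance along critical path = 1.778 + 11.111 + 9.000 + 0.111 = 22.000
σ = √22.000 = 4.690 days

4.69 days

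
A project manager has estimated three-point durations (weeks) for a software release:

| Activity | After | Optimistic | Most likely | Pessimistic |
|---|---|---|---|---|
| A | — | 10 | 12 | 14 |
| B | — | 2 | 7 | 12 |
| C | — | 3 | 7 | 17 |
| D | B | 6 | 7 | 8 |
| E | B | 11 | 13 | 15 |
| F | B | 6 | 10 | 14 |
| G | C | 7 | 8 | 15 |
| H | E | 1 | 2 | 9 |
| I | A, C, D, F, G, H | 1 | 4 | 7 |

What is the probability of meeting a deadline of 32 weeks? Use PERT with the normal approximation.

0.979

te_A = (10 + 4·12 + 14)/6 = 72/6 = 12; σ²_A = ((14−10)/6)² = 0.444
te_B = (2 + 4·7 + 12)/6 = 42/6 = 7; σ²_B = ((12−2)/6)² = 2.778
te_C = (3 + 4·7 + 17)/6 = 48/6 = 8; σ²_C = ((17−3)/6)² = 5.444
te_D = (6 + 4·7 + 8)/6 = 42/6 = 7; σ²_D = ((8−6)/6)² = 0.111
te_E = (11 + 4·13 + 15)/6 = 78/6 = 13; σ²_E = ((15−11)/6)² = 0.444
te_F = (6 + 4·10 + 14)/6 = 60/6 = 10; σ²_F = ((14−6)/6)² = 1.778
te_G = (7 + 4·8 + 15)/6 = 54/6 = 9; σ²_G = ((15−7)/6)² = 1.778
te_H = (1 + 4·2 + 9)/6 = 18/6 = 3; σ²_H = ((9−1)/6)² = 1.778
te_I = (1 + 4·4 + 7)/6 = 24/6 = 4; σ²_I = ((7−1)/6)² = 1.000

Forward pass:
ES_A = 0; EF_A = 12
ES_B = 0; EF_B = 7
ES_C = 0; EF_C = 8
ES_D = 7; EF_D = 7+7 = 14
ES_E = 7; EF_E = 7+13 = 20
ES_F = 7; EF_F = 7+10 = 17
ES_G = 8; EF_G = 8+9 = 17
ES_H = 20; EF_H = 20+3 = 23
ES_I = max(EF_A=12, EF_C=8, EF_D=14, EF_F=17, EF_G=17, EF_H=23) = 23; EF_I = 23+4 = 27
Expected project duration μ = 27 weeks. Critical path: B → E → H → I.

Variance along critical path = 2.778 + 0.444 + 1.778 + 1.000 = 6.000; σ = √6.000 = 2.449 weeks.
Z = (32 − 27) / 2.449 = 2.041
P(T ≤ 32) = Φ(2.041) ≈ 0.979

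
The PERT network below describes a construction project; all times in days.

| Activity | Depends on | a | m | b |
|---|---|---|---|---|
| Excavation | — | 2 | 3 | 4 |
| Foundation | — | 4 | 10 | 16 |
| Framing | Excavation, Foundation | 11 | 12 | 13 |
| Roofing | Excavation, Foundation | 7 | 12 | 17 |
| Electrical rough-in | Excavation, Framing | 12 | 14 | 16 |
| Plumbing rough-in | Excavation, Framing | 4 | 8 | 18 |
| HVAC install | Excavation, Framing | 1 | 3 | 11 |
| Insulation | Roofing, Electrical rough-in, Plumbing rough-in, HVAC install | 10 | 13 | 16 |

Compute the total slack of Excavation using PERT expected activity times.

7 days

te_Excavation = (2 + 4·3 + 4)/6 = 18/6 = 3
te_Foundation = (4 + 4·10 + 16)/6 = 60/6 = 10
te_Framing = (11 + 4·12 + 13)/6 = 72/6 = 12
te_Roofing = (7 + 4·12 + 17)/6 = 72/6 = 12
te_Electrical rough-in = (12 + 4·14 + 16)/6 = 84/6 = 14
te_Plumbing rough-in = (4 + 4·8 + 18)/6 = 54/6 = 9
te_HVAC install = (1 + 4·3 + 11)/6 = 24/6 = 4
te_Insulation = (10 + 4·13 + 16)/6 = 78/6 = 13

Forward pass:
ES_Excavation = 0; EF_Excavation = 3
ES_Foundation = 0; EF_Foundation = 10
ES_Framing = max(EF_Excavation=3, EF_Foundation=10) = 10; EF_Framing = 10+12 = 22
ES_Roofing = max(EF_Excavation=3, EF_Foundation=10) = 10; EF_Roofing = 10+12 = 22
ES_Electrical rough-in = max(EF_Excavation=3, EF_Framing=22) = 22; EF_Electrical rough-in = 22+14 = 36
ES_Plumbing rough-in = max(EF_Excavation=3, EF_Framing=22) = 22; EF_Plumbing rough-in = 22+9 = 31
ES_HVAC install = max(EF_Excavation=3, EF_Framing=22) = 22; EF_HVAC install = 22+4 = 26
ES_Insulation = max(EF_Roofing=22, EF_Electrical rough-in=36, EF_Plumbing rough-in=31, EF_HVAC install=26) = 36; EF_Insulation = 36+13 = 49
Expected project duration μ = 49 days. Critical path: Foundation → Framing → Electrical rough-in → Insulation.

Backward pass:
LF_Insulation = 49; LS_Insulation = 49−13 = 36
LF_HVAC install = LS_Insulation = 36; LS_HVAC install = 36−4 = 32
LF_Plumbing rough-in = LS_Insulation = 36; LS_Plumbing rough-in = 36−9 = 27
LF_Electrical rough-in = LS_Insulation = 36; LS_Electrical rough-in = 36−14 = 22
LF_Roofing = LS_Insulation = 36; LS_Roofing = 36−12 = 24
LF_Framing = min(LS_Electrical rough-in=22, LS_Plumbing rough-in=27, LS_HVAC install=32) = 22; LS_Framing = 22−12 = 10
LF_Foundation = min(LS_Framing=10, LS_Roofing=24) = 10; LS_Foundation = 10−10 = 0
LF_Excavation = min(LS_Framing=10, LS_Roofing=24, LS_Electrical rough-in=22, LS_Plumbing rough-in=27, LS_HVAC install=32) = 10; LS_Excavation = 10−3 = 7
Slack_Excavation = LS_Excavation − ES_Excavation = 7 − 0 = 7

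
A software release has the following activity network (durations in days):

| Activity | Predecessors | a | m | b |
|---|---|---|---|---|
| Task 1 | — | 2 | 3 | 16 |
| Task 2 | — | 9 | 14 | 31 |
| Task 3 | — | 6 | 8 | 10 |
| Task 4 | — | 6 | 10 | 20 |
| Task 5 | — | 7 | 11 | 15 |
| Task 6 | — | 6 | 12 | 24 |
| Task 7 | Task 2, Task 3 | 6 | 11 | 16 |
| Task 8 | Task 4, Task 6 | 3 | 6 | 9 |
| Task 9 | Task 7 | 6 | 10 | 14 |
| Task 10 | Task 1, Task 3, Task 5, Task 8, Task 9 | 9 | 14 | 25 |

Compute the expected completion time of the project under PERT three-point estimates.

te_Task 1 = (2 + 4·3 + 16)/6 = 30/6 = 5
te_Task 2 = (9 + 4·14 + 31)/6 = 96/6 = 16
te_Task 3 = (6 + 4·8 + 10)/6 = 48/6 = 8
te_Task 4 = (6 + 4·10 + 20)/6 = 66/6 = 11
te_Task 5 = (7 + 4·11 + 15)/6 = 66/6 = 11
te_Task 6 = (6 + 4·12 + 24)/6 = 78/6 = 13
te_Task 7 = (6 + 4·11 + 16)/6 = 66/6 = 11
te_Task 8 = (3 + 4·6 + 9)/6 = 36/6 = 6
te_Task 9 = (6 + 4·10 + 14)/6 = 60/6 = 10
te_Task 10 = (9 + 4·14 + 25)/6 = 90/6 = 15

Forward pass:
ES_Task 1 = 0; EF_Task 1 = 5
ES_Task 2 = 0; EF_Task 2 = 16
ES_Task 3 = 0; EF_Task 3 = 8
ES_Task 4 = 0; EF_Task 4 = 11
ES_Task 5 = 0; EF_Task 5 = 11
ES_Task 6 = 0; EF_Task 6 = 13
ES_Task 7 = max(EF_Task 2=16, EF_Task 3=8) = 16; EF_Task 7 = 16+11 = 27
ES_Task 8 = max(EF_Task 4=11, EF_Task 6=13) = 13; EF_Task 8 = 13+6 = 19
ES_Task 9 = 27; EF_Task 9 = 27+10 = 37
ES_Task 10 = max(EF_Task 1=5, EF_Task 3=8, EF_Task 5=11, EF_Task 8=19, EF_Task 9=37) = 37; EF_Task 10 = 37+15 = 52
Expected project duration μ = 52 days. Critical path: Task 2 → Task 7 → Task 9 → Task 10.

52 days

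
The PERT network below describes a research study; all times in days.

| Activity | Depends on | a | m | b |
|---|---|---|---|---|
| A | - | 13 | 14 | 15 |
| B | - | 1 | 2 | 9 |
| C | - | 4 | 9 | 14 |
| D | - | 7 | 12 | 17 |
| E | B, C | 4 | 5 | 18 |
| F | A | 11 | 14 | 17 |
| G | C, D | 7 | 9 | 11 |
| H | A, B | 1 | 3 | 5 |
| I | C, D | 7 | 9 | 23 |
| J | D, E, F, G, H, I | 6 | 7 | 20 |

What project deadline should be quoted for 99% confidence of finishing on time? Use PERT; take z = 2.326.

43.0 days

te_A = (13 + 4·14 + 15)/6 = 84/6 = 14; σ²_A = ((15−13)/6)² = 0.111
te_B = (1 + 4·2 + 9)/6 = 18/6 = 3; σ²_B = ((9−1)/6)² = 1.778
te_C = (4 + 4·9 + 14)/6 = 54/6 = 9; σ²_C = ((14−4)/6)² = 2.778
te_D = (7 + 4·12 + 17)/6 = 72/6 = 12; σ²_D = ((17−7)/6)² = 2.778
te_E = (4 + 4·5 + 18)/6 = 42/6 = 7; σ²_E = ((18−4)/6)² = 5.444
te_F = (11 + 4·14 + 17)/6 = 84/6 = 14; σ²_F = ((17−11)/6)² = 1.000
te_G = (7 + 4·9 + 11)/6 = 54/6 = 9; σ²_G = ((11−7)/6)² = 0.444
te_H = (1 + 4·3 + 5)/6 = 18/6 = 3; σ²_H = ((5−1)/6)² = 0.444
te_I = (7 + 4·9 + 23)/6 = 66/6 = 11; σ²_I = ((23−7)/6)² = 7.111
te_J = (6 + 4·7 + 20)/6 = 54/6 = 9; σ²_J = ((20−6)/6)² = 5.444

Forward pass:
ES_A = 0; EF_A = 14
ES_B = 0; EF_B = 3
ES_C = 0; EF_C = 9
ES_D = 0; EF_D = 12
ES_E = max(EF_B=3, EF_C=9) = 9; EF_E = 9+7 = 16
ES_F = 14; EF_F = 14+14 = 28
ES_G = max(EF_C=9, EF_D=12) = 12; EF_G = 12+9 = 21
ES_H = max(EF_A=14, EF_B=3) = 14; EF_H = 14+3 = 17
ES_I = max(EF_C=9, EF_D=12) = 12; EF_I = 12+11 = 23
ES_J = max(EF_D=12, EF_E=16, EF_F=28, EF_G=21, EF_H=17, EF_I=23) = 28; EF_J = 28+9 = 37
Expected project duration μ = 37 days. Critical path: A → F → J.

Variance along critical path = 0.111 + 1.000 + 5.444 = 6.556; σ = 2.560 days.
D = μ + z·σ = 37 + 2.326·2.560 = 43.0 days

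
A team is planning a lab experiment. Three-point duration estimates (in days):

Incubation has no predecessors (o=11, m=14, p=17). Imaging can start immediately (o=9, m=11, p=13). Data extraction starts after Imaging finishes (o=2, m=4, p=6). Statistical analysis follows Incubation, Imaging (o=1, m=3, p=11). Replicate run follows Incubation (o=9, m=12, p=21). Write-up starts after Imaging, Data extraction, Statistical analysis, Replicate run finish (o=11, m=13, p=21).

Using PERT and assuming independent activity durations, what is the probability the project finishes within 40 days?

te_Incubation = (11 + 4·14 + 17)/6 = 84/6 = 14; σ²_Incubation = ((17−11)/6)² = 1.000
te_Imaging = (9 + 4·11 + 13)/6 = 66/6 = 11; σ²_Imaging = ((13−9)/6)² = 0.444
te_Data extraction = (2 + 4·4 + 6)/6 = 24/6 = 4; σ²_Data extraction = ((6−2)/6)² = 0.444
te_Statistical analysis = (1 + 4·3 + 11)/6 = 24/6 = 4; σ²_Statistical analysis = ((11−1)/6)² = 2.778
te_Replicate run = (9 + 4·12 + 21)/6 = 78/6 = 13; σ²_Replicate run = ((21−9)/6)² = 4.000
te_Write-up = (11 + 4·13 + 21)/6 = 84/6 = 14; σ²_Write-up = ((21−11)/6)² = 2.778

Forward pass:
ES_Incubation = 0; EF_Incubation = 14
ES_Imaging = 0; EF_Imaging = 11
ES_Data extraction = 11; EF_Data extraction = 11+4 = 15
ES_Statistical analysis = max(EF_Incubation=14, EF_Imaging=11) = 14; EF_Statistical analysis = 14+4 = 18
ES_Replicate run = 14; EF_Replicate run = 14+13 = 27
ES_Write-up = max(EF_Imaging=11, EF_Data extraction=15, EF_Statistical analysis=18, EF_Replicate run=27) = 27; EF_Write-up = 27+14 = 41
Expected project duration μ = 41 days. Critical path: Incubation → Replicate run → Write-up.

Variance along critical path = 1.000 + 4.000 + 2.778 = 7.778; σ = √7.778 = 2.789 days.
Z = (40 − 41) / 2.789 = -0.359
P(T ≤ 40) = Φ(-0.359) ≈ 0.360

0.360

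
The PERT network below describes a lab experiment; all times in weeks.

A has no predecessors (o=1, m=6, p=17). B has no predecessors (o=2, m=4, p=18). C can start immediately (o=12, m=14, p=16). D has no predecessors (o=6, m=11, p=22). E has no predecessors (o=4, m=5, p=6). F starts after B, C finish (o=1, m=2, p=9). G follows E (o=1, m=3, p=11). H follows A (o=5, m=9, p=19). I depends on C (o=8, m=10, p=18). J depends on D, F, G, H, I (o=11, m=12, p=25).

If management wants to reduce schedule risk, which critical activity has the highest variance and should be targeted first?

te_A = (1 + 4·6 + 17)/6 = 42/6 = 7; σ²_A = ((17−1)/6)² = 7.111
te_B = (2 + 4·4 + 18)/6 = 36/6 = 6; σ²_B = ((18−2)/6)² = 7.111
te_C = (12 + 4·14 + 16)/6 = 84/6 = 14; σ²_C = ((16−12)/6)² = 0.444
te_D = (6 + 4·11 + 22)/6 = 72/6 = 12; σ²_D = ((22−6)/6)² = 7.111
te_E = (4 + 4·5 + 6)/6 = 30/6 = 5; σ²_E = ((6−4)/6)² = 0.111
te_F = (1 + 4·2 + 9)/6 = 18/6 = 3; σ²_F = ((9−1)/6)² = 1.778
te_G = (1 + 4·3 + 11)/6 = 24/6 = 4; σ²_G = ((11−1)/6)² = 2.778
te_H = (5 + 4·9 + 19)/6 = 60/6 = 10; σ²_H = ((19−5)/6)² = 5.444
te_I = (8 + 4·10 + 18)/6 = 66/6 = 11; σ²_I = ((18−8)/6)² = 2.778
te_J = (11 + 4·12 + 25)/6 = 84/6 = 14; σ²_J = ((25−11)/6)² = 5.444

Forward pass:
ES_A = 0; EF_A = 7
ES_B = 0; EF_B = 6
ES_C = 0; EF_C = 14
ES_D = 0; EF_D = 12
ES_E = 0; EF_E = 5
ES_F = max(EF_B=6, EF_C=14) = 14; EF_F = 14+3 = 17
ES_G = 5; EF_G = 5+4 = 9
ES_H = 7; EF_H = 7+10 = 17
ES_I = 14; EF_I = 14+11 = 25
ES_J = max(EF_D=12, EF_F=17, EF_G=9, EF_H=17, EF_I=25) = 25; EF_J = 25+14 = 39
Expected project duration μ = 39 weeks. Critical path: C → I → J.

Variances on critical path: σ²_C=0.444, σ²_I=2.778, σ²_J=5.444.
Largest is σ²_J = 5.444.

J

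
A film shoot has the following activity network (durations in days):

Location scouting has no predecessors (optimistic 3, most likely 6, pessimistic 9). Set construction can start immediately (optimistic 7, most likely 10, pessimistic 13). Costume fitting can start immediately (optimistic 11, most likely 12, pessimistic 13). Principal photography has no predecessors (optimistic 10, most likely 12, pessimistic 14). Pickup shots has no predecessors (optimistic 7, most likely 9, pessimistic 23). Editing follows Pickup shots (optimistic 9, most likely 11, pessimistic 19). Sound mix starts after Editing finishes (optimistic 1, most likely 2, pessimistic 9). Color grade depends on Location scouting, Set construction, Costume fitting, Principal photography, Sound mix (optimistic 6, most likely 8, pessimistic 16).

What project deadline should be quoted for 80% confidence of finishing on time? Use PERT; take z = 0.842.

38.2 days

te_Location scouting = (3 + 4·6 + 9)/6 = 36/6 = 6; σ²_Location scouting = ((9−3)/6)² = 1.000
te_Set construction = (7 + 4·10 + 13)/6 = 60/6 = 10; σ²_Set construction = ((13−7)/6)² = 1.000
te_Costume fitting = (11 + 4·12 + 13)/6 = 72/6 = 12; σ²_Costume fitting = ((13−11)/6)² = 0.111
te_Principal photography = (10 + 4·12 + 14)/6 = 72/6 = 12; σ²_Principal photography = ((14−10)/6)² = 0.444
te_Pickup shots = (7 + 4·9 + 23)/6 = 66/6 = 11; σ²_Pickup shots = ((23−7)/6)² = 7.111
te_Editing = (9 + 4·11 + 19)/6 = 72/6 = 12; σ²_Editing = ((19−9)/6)² = 2.778
te_Sound mix = (1 + 4·2 + 9)/6 = 18/6 = 3; σ²_Sound mix = ((9−1)/6)² = 1.778
te_Color grade = (6 + 4·8 + 16)/6 = 54/6 = 9; σ²_Color grade = ((16−6)/6)² = 2.778

Forward pass:
ES_Location scouting = 0; EF_Location scouting = 6
ES_Set construction = 0; EF_Set construction = 10
ES_Costume fitting = 0; EF_Costume fitting = 12
ES_Principal photography = 0; EF_Principal photography = 12
ES_Pickup shots = 0; EF_Pickup shots = 11
ES_Editing = 11; EF_Editing = 11+12 = 23
ES_Sound mix = 23; EF_Sound mix = 23+3 = 26
ES_Color grade = max(EF_Location scouting=6, EF_Set construction=10, EF_Costume fitting=12, EF_Principal photography=12, EF_Sound mix=26) = 26; EF_Color grade = 26+9 = 35
Expected project duration μ = 35 days. Critical path: Pickup shots → Editing → Sound mix → Color grade.

Variance along critical path = 7.111 + 2.778 + 1.778 + 2.778 = 14.444; σ = 3.801 days.
D = μ + z·σ = 35 + 0.842·3.801 = 38.2 days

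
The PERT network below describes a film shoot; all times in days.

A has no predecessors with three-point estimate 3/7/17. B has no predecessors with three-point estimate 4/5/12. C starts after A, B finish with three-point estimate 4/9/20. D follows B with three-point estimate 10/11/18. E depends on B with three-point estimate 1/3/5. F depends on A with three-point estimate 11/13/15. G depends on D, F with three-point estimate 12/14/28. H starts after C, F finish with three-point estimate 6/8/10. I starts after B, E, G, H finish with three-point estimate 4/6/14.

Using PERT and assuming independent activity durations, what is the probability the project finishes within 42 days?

te_A = (3 + 4·7 + 17)/6 = 48/6 = 8; σ²_A = ((17−3)/6)² = 5.444
te_B = (4 + 4·5 + 12)/6 = 36/6 = 6; σ²_B = ((12−4)/6)² = 1.778
te_C = (4 + 4·9 + 20)/6 = 60/6 = 10; σ²_C = ((20−4)/6)² = 7.111
te_D = (10 + 4·11 + 18)/6 = 72/6 = 12; σ²_D = ((18−10)/6)² = 1.778
te_E = (1 + 4·3 + 5)/6 = 18/6 = 3; σ²_E = ((5−1)/6)² = 0.444
te_F = (11 + 4·13 + 15)/6 = 78/6 = 13; σ²_F = ((15−11)/6)² = 0.444
te_G = (12 + 4·14 + 28)/6 = 96/6 = 16; σ²_G = ((28−12)/6)² = 7.111
te_H = (6 + 4·8 + 10)/6 = 48/6 = 8; σ²_H = ((10−6)/6)² = 0.444
te_I = (4 + 4·6 + 14)/6 = 42/6 = 7; σ²_I = ((14−4)/6)² = 2.778

Forward pass:
ES_A = 0; EF_A = 8
ES_B = 0; EF_B = 6
ES_C = max(EF_A=8, EF_B=6) = 8; EF_C = 8+10 = 18
ES_D = 6; EF_D = 6+12 = 18
ES_E = 6; EF_E = 6+3 = 9
ES_F = 8; EF_F = 8+13 = 21
ES_G = max(EF_D=18, EF_F=21) = 21; EF_G = 21+16 = 37
ES_H = max(EF_C=18, EF_F=21) = 21; EF_H = 21+8 = 29
ES_I = max(EF_B=6, EF_E=9, EF_G=37, EF_H=29) = 37; EF_I = 37+7 = 44
Expected project duration μ = 44 days. Critical path: A → F → G → I.

Variance along critical path = 5.444 + 0.444 + 7.111 + 2.778 = 15.778; σ = √15.778 = 3.972 days.
Z = (42 − 44) / 3.972 = -0.504
P(T ≤ 42) = Φ(-0.504) ≈ 0.307

0.307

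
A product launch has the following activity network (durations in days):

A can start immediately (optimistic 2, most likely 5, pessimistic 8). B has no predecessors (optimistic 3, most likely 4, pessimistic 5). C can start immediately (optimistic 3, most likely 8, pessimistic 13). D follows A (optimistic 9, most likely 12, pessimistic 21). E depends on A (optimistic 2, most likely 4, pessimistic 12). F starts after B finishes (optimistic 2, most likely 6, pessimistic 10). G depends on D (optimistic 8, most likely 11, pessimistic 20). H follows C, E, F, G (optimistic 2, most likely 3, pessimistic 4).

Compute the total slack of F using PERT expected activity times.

20 days

te_A = (2 + 4·5 + 8)/6 = 30/6 = 5
te_B = (3 + 4·4 + 5)/6 = 24/6 = 4
te_C = (3 + 4·8 + 13)/6 = 48/6 = 8
te_D = (9 + 4·12 + 21)/6 = 78/6 = 13
te_E = (2 + 4·4 + 12)/6 = 30/6 = 5
te_F = (2 + 4·6 + 10)/6 = 36/6 = 6
te_G = (8 + 4·11 + 20)/6 = 72/6 = 12
te_H = (2 + 4·3 + 4)/6 = 18/6 = 3

Forward pass:
ES_A = 0; EF_A = 5
ES_B = 0; EF_B = 4
ES_C = 0; EF_C = 8
ES_D = 5; EF_D = 5+13 = 18
ES_E = 5; EF_E = 5+5 = 10
ES_F = 4; EF_F = 4+6 = 10
ES_G = 18; EF_G = 18+12 = 30
ES_H = max(EF_C=8, EF_E=10, EF_F=10, EF_G=30) = 30; EF_H = 30+3 = 33
Expected project duration μ = 33 days. Critical path: A → D → G → H.

Backward pass:
LF_H = 33; LS_H = 33−3 = 30
LF_G = LS_H = 30; LS_G = 30−12 = 18
LF_F = LS_H = 30; LS_F = 30−6 = 24
LF_E = LS_H = 30; LS_E = 30−5 = 25
LF_D = LS_G = 18; LS_D = 18−13 = 5
LF_C = LS_H = 30; LS_C = 30−8 = 22
LF_B = LS_F = 24; LS_B = 24−4 = 20
LF_A = min(LS_D=5, LS_E=25) = 5; LS_A = 5−5 = 0
Slack_F = LS_F − ES_F = 24 − 4 = 20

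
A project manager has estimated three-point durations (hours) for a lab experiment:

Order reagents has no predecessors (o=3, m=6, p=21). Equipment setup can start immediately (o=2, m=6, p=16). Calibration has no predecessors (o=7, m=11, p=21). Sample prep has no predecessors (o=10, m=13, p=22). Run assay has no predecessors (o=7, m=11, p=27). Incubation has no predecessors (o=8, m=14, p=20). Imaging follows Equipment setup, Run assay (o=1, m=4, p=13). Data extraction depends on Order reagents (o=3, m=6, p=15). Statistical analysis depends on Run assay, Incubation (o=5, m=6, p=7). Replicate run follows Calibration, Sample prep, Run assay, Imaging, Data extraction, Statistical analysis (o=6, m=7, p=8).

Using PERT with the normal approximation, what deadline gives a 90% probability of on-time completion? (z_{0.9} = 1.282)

29.6 hours

te_Order reagents = (3 + 4·6 + 21)/6 = 48/6 = 8; σ²_Order reagents = ((21−3)/6)² = 9.000
te_Equipment setup = (2 + 4·6 + 16)/6 = 42/6 = 7; σ²_Equipment setup = ((16−2)/6)² = 5.444
te_Calibration = (7 + 4·11 + 21)/6 = 72/6 = 12; σ²_Calibration = ((21−7)/6)² = 5.444
te_Sample prep = (10 + 4·13 + 22)/6 = 84/6 = 14; σ²_Sample prep = ((22−10)/6)² = 4.000
te_Run assay = (7 + 4·11 + 27)/6 = 78/6 = 13; σ²_Run assay = ((27−7)/6)² = 11.111
te_Incubation = (8 + 4·14 + 20)/6 = 84/6 = 14; σ²_Incubation = ((20−8)/6)² = 4.000
te_Imaging = (1 + 4·4 + 13)/6 = 30/6 = 5; σ²_Imaging = ((13−1)/6)² = 4.000
te_Data extraction = (3 + 4·6 + 15)/6 = 42/6 = 7; σ²_Data extraction = ((15−3)/6)² = 4.000
te_Statistical analysis = (5 + 4·6 + 7)/6 = 36/6 = 6; σ²_Statistical analysis = ((7−5)/6)² = 0.111
te_Replicate run = (6 + 4·7 + 8)/6 = 42/6 = 7; σ²_Replicate run = ((8−6)/6)² = 0.111

Forward pass:
ES_Order reagents = 0; EF_Order reagents = 8
ES_Equipment setup = 0; EF_Equipment setup = 7
ES_Calibration = 0; EF_Calibration = 12
ES_Sample prep = 0; EF_Sample prep = 14
ES_Run assay = 0; EF_Run assay = 13
ES_Incubation = 0; EF_Incubation = 14
ES_Imaging = max(EF_Equipment setup=7, EF_Run assay=13) = 13; EF_Imaging = 13+5 = 18
ES_Data extraction = 8; EF_Data extraction = 8+7 = 15
ES_Statistical analysis = max(EF_Run assay=13, EF_Incubation=14) = 14; EF_Statistical analysis = 14+6 = 20
ES_Replicate run = max(EF_Calibration=12, EF_Sample prep=14, EF_Run assay=13, EF_Imaging=18, EF_Data extraction=15, EF_Statistical analysis=20) = 20; EF_Replicate run = 20+7 = 27
Expected project duration μ = 27 hours. Critical path: Incubation → Statistical analysis → Replicate run.

Variance along critical path = 4.000 + 0.111 + 0.111 = 4.222; σ = 2.055 hours.
D = μ + z·σ = 27 + 1.282·2.055 = 29.6 hours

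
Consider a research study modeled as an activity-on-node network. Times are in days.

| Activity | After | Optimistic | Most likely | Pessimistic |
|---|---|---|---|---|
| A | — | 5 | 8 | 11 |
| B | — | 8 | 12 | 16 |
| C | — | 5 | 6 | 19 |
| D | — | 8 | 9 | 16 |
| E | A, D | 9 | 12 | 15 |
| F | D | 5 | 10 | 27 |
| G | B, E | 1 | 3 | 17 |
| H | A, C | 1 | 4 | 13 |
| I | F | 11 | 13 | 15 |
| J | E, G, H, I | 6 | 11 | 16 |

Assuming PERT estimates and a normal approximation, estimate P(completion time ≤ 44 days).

te_A = (5 + 4·8 + 11)/6 = 48/6 = 8; σ²_A = ((11−5)/6)² = 1.000
te_B = (8 + 4·12 + 16)/6 = 72/6 = 12; σ²_B = ((16−8)/6)² = 1.778
te_C = (5 + 4·6 + 19)/6 = 48/6 = 8; σ²_C = ((19−5)/6)² = 5.444
te_D = (8 + 4·9 + 16)/6 = 60/6 = 10; σ²_D = ((16−8)/6)² = 1.778
te_E = (9 + 4·12 + 15)/6 = 72/6 = 12; σ²_E = ((15−9)/6)² = 1.000
te_F = (5 + 4·10 + 27)/6 = 72/6 = 12; σ²_F = ((27−5)/6)² = 13.444
te_G = (1 + 4·3 + 17)/6 = 30/6 = 5; σ²_G = ((17−1)/6)² = 7.111
te_H = (1 + 4·4 + 13)/6 = 30/6 = 5; σ²_H = ((13−1)/6)² = 4.000
te_I = (11 + 4·13 + 15)/6 = 78/6 = 13; σ²_I = ((15−11)/6)² = 0.444
te_J = (6 + 4·11 + 16)/6 = 66/6 = 11; σ²_J = ((16−6)/6)² = 2.778

Forward pass:
ES_A = 0; EF_A = 8
ES_B = 0; EF_B = 12
ES_C = 0; EF_C = 8
ES_D = 0; EF_D = 10
ES_E = max(EF_A=8, EF_D=10) = 10; EF_E = 10+12 = 22
ES_F = 10; EF_F = 10+12 = 22
ES_G = max(EF_B=12, EF_E=22) = 22; EF_G = 22+5 = 27
ES_H = max(EF_A=8, EF_C=8) = 8; EF_H = 8+5 = 13
ES_I = 22; EF_I = 22+13 = 35
ES_J = max(EF_E=22, EF_G=27, EF_H=13, EF_I=35) = 35; EF_J = 35+11 = 46
Expected project duration μ = 46 days. Critical path: D → F → I → J.

Variance along critical path = 1.778 + 13.444 + 0.444 + 2.778 = 18.444; σ = √18.444 = 4.295 days.
Z = (44 − 46) / 4.295 = -0.466
P(T ≤ 44) = Φ(-0.466) ≈ 0.321

0.321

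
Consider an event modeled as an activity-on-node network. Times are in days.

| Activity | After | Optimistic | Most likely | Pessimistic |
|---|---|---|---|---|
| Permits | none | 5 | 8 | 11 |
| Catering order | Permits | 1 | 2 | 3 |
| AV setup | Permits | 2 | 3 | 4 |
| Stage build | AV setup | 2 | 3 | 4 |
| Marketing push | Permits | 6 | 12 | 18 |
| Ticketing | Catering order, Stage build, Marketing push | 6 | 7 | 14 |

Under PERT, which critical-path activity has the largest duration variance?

te_Permits = (5 + 4·8 + 11)/6 = 48/6 = 8; σ²_Permits = ((11−5)/6)² = 1.000
te_Catering order = (1 + 4·2 + 3)/6 = 12/6 = 2; σ²_Catering order = ((3−1)/6)² = 0.111
te_AV setup = (2 + 4·3 + 4)/6 = 18/6 = 3; σ²_AV setup = ((4−2)/6)² = 0.111
te_Stage build = (2 + 4·3 + 4)/6 = 18/6 = 3; σ²_Stage build = ((4−2)/6)² = 0.111
te_Marketing push = (6 + 4·12 + 18)/6 = 72/6 = 12; σ²_Marketing push = ((18−6)/6)² = 4.000
te_Ticketing = (6 + 4·7 + 14)/6 = 48/6 = 8; σ²_Ticketing = ((14−6)/6)² = 1.778

Forward pass:
ES_Permits = 0; EF_Permits = 8
ES_Catering order = 8; EF_Catering order = 8+2 = 10
ES_AV setup = 8; EF_AV setup = 8+3 = 11
ES_Stage build = 11; EF_Stage build = 11+3 = 14
ES_Marketing push = 8; EF_Marketing push = 8+12 = 20
ES_Ticketing = max(EF_Catering order=10, EF_Stage build=14, EF_Marketing push=20) = 20; EF_Ticketing = 20+8 = 28
Expected project duration μ = 28 days. Critical path: Permits → Marketing push → Ticketing.

Variances on critical path: σ²_Permits=1.000, σ²_Marketing push=4.000, σ²_Ticketing=1.778.
Largest is σ²_Marketing push = 4.000.

Marketing push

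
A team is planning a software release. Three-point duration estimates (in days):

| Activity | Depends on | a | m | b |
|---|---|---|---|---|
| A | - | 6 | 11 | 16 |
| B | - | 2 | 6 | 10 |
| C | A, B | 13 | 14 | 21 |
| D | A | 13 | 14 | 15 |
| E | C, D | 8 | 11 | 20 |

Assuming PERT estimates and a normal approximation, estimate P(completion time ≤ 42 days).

0.914

te_A = (6 + 4·11 + 16)/6 = 66/6 = 11; σ²_A = ((16−6)/6)² = 2.778
te_B = (2 + 4·6 + 10)/6 = 36/6 = 6; σ²_B = ((10−2)/6)² = 1.778
te_C = (13 + 4·14 + 21)/6 = 90/6 = 15; σ²_C = ((21−13)/6)² = 1.778
te_D = (13 + 4·14 + 15)/6 = 84/6 = 14; σ²_D = ((15−13)/6)² = 0.111
te_E = (8 + 4·11 + 20)/6 = 72/6 = 12; σ²_E = ((20−8)/6)² = 4.000

Forward pass:
ES_A = 0; EF_A = 11
ES_B = 0; EF_B = 6
ES_C = max(EF_A=11, EF_B=6) = 11; EF_C = 11+15 = 26
ES_D = 11; EF_D = 11+14 = 25
ES_E = max(EF_C=26, EF_D=25) = 26; EF_E = 26+12 = 38
Expected project duration μ = 38 days. Critical path: A → C → E.

Variance along critical path = 2.778 + 1.778 + 4.000 = 8.556; σ = √8.556 = 2.925 days.
Z = (42 − 38) / 2.925 = 1.368
P(T ≤ 42) = Φ(1.368) ≈ 0.914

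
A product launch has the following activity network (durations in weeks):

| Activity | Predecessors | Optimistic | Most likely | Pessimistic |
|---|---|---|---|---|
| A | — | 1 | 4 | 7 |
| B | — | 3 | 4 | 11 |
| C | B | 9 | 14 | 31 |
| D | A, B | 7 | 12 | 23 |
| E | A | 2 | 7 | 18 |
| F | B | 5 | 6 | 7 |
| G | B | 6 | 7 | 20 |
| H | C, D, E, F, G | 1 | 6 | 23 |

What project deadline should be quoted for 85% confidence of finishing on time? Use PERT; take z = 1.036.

34.5 weeks

te_A = (1 + 4·4 + 7)/6 = 24/6 = 4; σ²_A = ((7−1)/6)² = 1.000
te_B = (3 + 4·4 + 11)/6 = 30/6 = 5; σ²_B = ((11−3)/6)² = 1.778
te_C = (9 + 4·14 + 31)/6 = 96/6 = 16; σ²_C = ((31−9)/6)² = 13.444
te_D = (7 + 4·12 + 23)/6 = 78/6 = 13; σ²_D = ((23−7)/6)² = 7.111
te_E = (2 + 4·7 + 18)/6 = 48/6 = 8; σ²_E = ((18−2)/6)² = 7.111
te_F = (5 + 4·6 + 7)/6 = 36/6 = 6; σ²_F = ((7−5)/6)² = 0.111
te_G = (6 + 4·7 + 20)/6 = 54/6 = 9; σ²_G = ((20−6)/6)² = 5.444
te_H = (1 + 4·6 + 23)/6 = 48/6 = 8; σ²_H = ((23−1)/6)² = 13.444

Forward pass:
ES_A = 0; EF_A = 4
ES_B = 0; EF_B = 5
ES_C = 5; EF_C = 5+16 = 21
ES_D = max(EF_A=4, EF_B=5) = 5; EF_D = 5+13 = 18
ES_E = 4; EF_E = 4+8 = 12
ES_F = 5; EF_F = 5+6 = 11
ES_G = 5; EF_G = 5+9 = 14
ES_H = max(EF_C=21, EF_D=18, EF_E=12, EF_F=11, EF_G=14) = 21; EF_H = 21+8 = 29
Expected project duration μ = 29 weeks. Critical path: B → C → H.

Variance along critical path = 1.778 + 13.444 + 13.444 = 28.667; σ = 5.354 weeks.
D = μ + z·σ = 29 + 1.036·5.354 = 34.5 weeks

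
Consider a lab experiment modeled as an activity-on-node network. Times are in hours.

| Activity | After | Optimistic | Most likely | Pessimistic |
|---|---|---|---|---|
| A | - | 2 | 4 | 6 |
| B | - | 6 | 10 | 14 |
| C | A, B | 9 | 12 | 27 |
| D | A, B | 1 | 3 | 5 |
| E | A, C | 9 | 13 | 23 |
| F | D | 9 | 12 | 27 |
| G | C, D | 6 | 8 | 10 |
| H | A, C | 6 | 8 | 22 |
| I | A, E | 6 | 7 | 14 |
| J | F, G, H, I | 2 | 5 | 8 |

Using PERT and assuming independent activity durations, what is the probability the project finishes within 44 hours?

te_A = (2 + 4·4 + 6)/6 = 24/6 = 4; σ²_A = ((6−2)/6)² = 0.444
te_B = (6 + 4·10 + 14)/6 = 60/6 = 10; σ²_B = ((14−6)/6)² = 1.778
te_C = (9 + 4·12 + 27)/6 = 84/6 = 14; σ²_C = ((27−9)/6)² = 9.000
te_D = (1 + 4·3 + 5)/6 = 18/6 = 3; σ²_D = ((5−1)/6)² = 0.444
te_E = (9 + 4·13 + 23)/6 = 84/6 = 14; σ²_E = ((23−9)/6)² = 5.444
te_F = (9 + 4·12 + 27)/6 = 84/6 = 14; σ²_F = ((27−9)/6)² = 9.000
te_G = (6 + 4·8 + 10)/6 = 48/6 = 8; σ²_G = ((10−6)/6)² = 0.444
te_H = (6 + 4·8 + 22)/6 = 60/6 = 10; σ²_H = ((22−6)/6)² = 7.111
te_I = (6 + 4·7 + 14)/6 = 48/6 = 8; σ²_I = ((14−6)/6)² = 1.778
te_J = (2 + 4·5 + 8)/6 = 30/6 = 5; σ²_J = ((8−2)/6)² = 1.000

Forward pass:
ES_A = 0; EF_A = 4
ES_B = 0; EF_B = 10
ES_C = max(EF_A=4, EF_B=10) = 10; EF_C = 10+14 = 24
ES_D = max(EF_A=4, EF_B=10) = 10; EF_D = 10+3 = 13
ES_E = max(EF_A=4, EF_C=24) = 24; EF_E = 24+14 = 38
ES_F = 13; EF_F = 13+14 = 27
ES_G = max(EF_C=24, EF_D=13) = 24; EF_G = 24+8 = 32
ES_H = max(EF_A=4, EF_C=24) = 24; EF_H = 24+10 = 34
ES_I = max(EF_A=4, EF_E=38) = 38; EF_I = 38+8 = 46
ES_J = max(EF_F=27, EF_G=32, EF_H=34, EF_I=46) = 46; EF_J = 46+5 = 51
Expected project duration μ = 51 hours. Critical path: B → C → E → I → J.

Variance along critical path = 1.778 + 9.000 + 5.444 + 1.778 + 1.000 = 19.000; σ = √19.000 = 4.359 hours.
Z = (44 − 51) / 4.359 = -1.606
P(T ≤ 44) = Φ(-1.606) ≈ 0.054

0.054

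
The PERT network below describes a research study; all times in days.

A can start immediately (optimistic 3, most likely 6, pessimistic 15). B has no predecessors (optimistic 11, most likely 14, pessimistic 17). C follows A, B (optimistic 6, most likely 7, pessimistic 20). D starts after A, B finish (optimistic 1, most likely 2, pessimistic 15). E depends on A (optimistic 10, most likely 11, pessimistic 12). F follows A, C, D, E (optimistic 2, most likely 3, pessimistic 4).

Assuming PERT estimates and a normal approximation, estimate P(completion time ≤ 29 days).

te_A = (3 + 4·6 + 15)/6 = 42/6 = 7; σ²_A = ((15−3)/6)² = 4.000
te_B = (11 + 4·14 + 17)/6 = 84/6 = 14; σ²_B = ((17−11)/6)² = 1.000
te_C = (6 + 4·7 + 20)/6 = 54/6 = 9; σ²_C = ((20−6)/6)² = 5.444
te_D = (1 + 4·2 + 15)/6 = 24/6 = 4; σ²_D = ((15−1)/6)² = 5.444
te_E = (10 + 4·11 + 12)/6 = 66/6 = 11; σ²_E = ((12−10)/6)² = 0.111
te_F = (2 + 4·3 + 4)/6 = 18/6 = 3; σ²_F = ((4−2)/6)² = 0.111

Forward pass:
ES_A = 0; EF_A = 7
ES_B = 0; EF_B = 14
ES_C = max(EF_A=7, EF_B=14) = 14; EF_C = 14+9 = 23
ES_D = max(EF_A=7, EF_B=14) = 14; EF_D = 14+4 = 18
ES_E = 7; EF_E = 7+11 = 18
ES_F = max(EF_A=7, EF_C=23, EF_D=18, EF_E=18) = 23; EF_F = 23+3 = 26
Expected project duration μ = 26 days. Critical path: B → C → F.

Variance along critical path = 1.000 + 5.444 + 0.111 = 6.556; σ = √6.556 = 2.560 days.
Z = (29 − 26) / 2.560 = 1.172
P(T ≤ 29) = Φ(1.172) ≈ 0.879

0.879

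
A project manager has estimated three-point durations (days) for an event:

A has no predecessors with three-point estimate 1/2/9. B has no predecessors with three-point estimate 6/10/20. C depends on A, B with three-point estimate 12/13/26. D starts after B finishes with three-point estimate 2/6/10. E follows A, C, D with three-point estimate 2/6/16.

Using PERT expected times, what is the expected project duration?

33 days

te_A = (1 + 4·2 + 9)/6 = 18/6 = 3
te_B = (6 + 4·10 + 20)/6 = 66/6 = 11
te_C = (12 + 4·13 + 26)/6 = 90/6 = 15
te_D = (2 + 4·6 + 10)/6 = 36/6 = 6
te_E = (2 + 4·6 + 16)/6 = 42/6 = 7

Forward pass:
ES_A = 0; EF_A = 3
ES_B = 0; EF_B = 11
ES_C = max(EF_A=3, EF_B=11) = 11; EF_C = 11+15 = 26
ES_D = 11; EF_D = 11+6 = 17
ES_E = max(EF_A=3, EF_C=26, EF_D=17) = 26; EF_E = 26+7 = 33
Expected project duration μ = 33 days. Critical path: B → C → E.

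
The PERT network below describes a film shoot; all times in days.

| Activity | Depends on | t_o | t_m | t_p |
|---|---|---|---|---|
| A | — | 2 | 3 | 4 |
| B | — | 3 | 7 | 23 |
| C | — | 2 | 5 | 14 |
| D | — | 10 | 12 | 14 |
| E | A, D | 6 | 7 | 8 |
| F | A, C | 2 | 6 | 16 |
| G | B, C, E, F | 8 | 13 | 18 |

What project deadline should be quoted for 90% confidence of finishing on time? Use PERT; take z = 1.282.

34.3 days

te_A = (2 + 4·3 + 4)/6 = 18/6 = 3; σ²_A = ((4−2)/6)² = 0.111
te_B = (3 + 4·7 + 23)/6 = 54/6 = 9; σ²_B = ((23−3)/6)² = 11.111
te_C = (2 + 4·5 + 14)/6 = 36/6 = 6; σ²_C = ((14−2)/6)² = 4.000
te_D = (10 + 4·12 + 14)/6 = 72/6 = 12; σ²_D = ((14−10)/6)² = 0.444
te_E = (6 + 4·7 + 8)/6 = 42/6 = 7; σ²_E = ((8−6)/6)² = 0.111
te_F = (2 + 4·6 + 16)/6 = 42/6 = 7; σ²_F = ((16−2)/6)² = 5.444
te_G = (8 + 4·13 + 18)/6 = 78/6 = 13; σ²_G = ((18−8)/6)² = 2.778

Forward pass:
ES_A = 0; EF_A = 3
ES_B = 0; EF_B = 9
ES_C = 0; EF_C = 6
ES_D = 0; EF_D = 12
ES_E = max(EF_A=3, EF_D=12) = 12; EF_E = 12+7 = 19
ES_F = max(EF_A=3, EF_C=6) = 6; EF_F = 6+7 = 13
ES_G = max(EF_B=9, EF_C=6, EF_E=19, EF_F=13) = 19; EF_G = 19+13 = 32
Expected project duration μ = 32 days. Critical path: D → E → G.

Variance along critical path = 0.444 + 0.111 + 2.778 = 3.333; σ = 1.826 days.
D = μ + z·σ = 32 + 1.282·1.826 = 34.3 days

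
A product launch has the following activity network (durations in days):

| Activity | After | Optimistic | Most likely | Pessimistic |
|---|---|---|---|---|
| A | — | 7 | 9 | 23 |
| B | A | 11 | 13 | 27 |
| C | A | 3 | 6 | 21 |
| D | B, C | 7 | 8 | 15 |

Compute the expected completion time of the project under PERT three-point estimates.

te_A = (7 + 4·9 + 23)/6 = 66/6 = 11
te_B = (11 + 4·13 + 27)/6 = 90/6 = 15
te_C = (3 + 4·6 + 21)/6 = 48/6 = 8
te_D = (7 + 4·8 + 15)/6 = 54/6 = 9

Forward pass:
ES_A = 0; EF_A = 11
ES_B = 11; EF_B = 11+15 = 26
ES_C = 11; EF_C = 11+8 = 19
ES_D = max(EF_B=26, EF_C=19) = 26; EF_D = 26+9 = 35
Expected project duration μ = 35 days. Critical path: A → B → D.

35 days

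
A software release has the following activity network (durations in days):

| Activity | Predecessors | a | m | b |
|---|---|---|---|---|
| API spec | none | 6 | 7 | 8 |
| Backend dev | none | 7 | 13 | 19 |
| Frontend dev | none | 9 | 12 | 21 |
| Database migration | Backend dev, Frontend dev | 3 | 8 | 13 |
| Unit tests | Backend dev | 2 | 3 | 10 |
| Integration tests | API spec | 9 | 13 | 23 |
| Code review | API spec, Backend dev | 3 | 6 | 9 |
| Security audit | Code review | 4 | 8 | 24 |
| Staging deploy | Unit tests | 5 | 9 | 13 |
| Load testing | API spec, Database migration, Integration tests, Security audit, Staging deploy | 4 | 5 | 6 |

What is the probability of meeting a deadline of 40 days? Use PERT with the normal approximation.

0.932

te_API spec = (6 + 4·7 + 8)/6 = 42/6 = 7; σ²_API spec = ((8−6)/6)² = 0.111
te_Backend dev = (7 + 4·13 + 19)/6 = 78/6 = 13; σ²_Backend dev = ((19−7)/6)² = 4.000
te_Frontend dev = (9 + 4·12 + 21)/6 = 78/6 = 13; σ²_Frontend dev = ((21−9)/6)² = 4.000
te_Database migration = (3 + 4·8 + 13)/6 = 48/6 = 8; σ²_Database migration = ((13−3)/6)² = 2.778
te_Unit tests = (2 + 4·3 + 10)/6 = 24/6 = 4; σ²_Unit tests = ((10−2)/6)² = 1.778
te_Integration tests = (9 + 4·13 + 23)/6 = 84/6 = 14; σ²_Integration tests = ((23−9)/6)² = 5.444
te_Code review = (3 + 4·6 + 9)/6 = 36/6 = 6; σ²_Code review = ((9−3)/6)² = 1.000
te_Security audit = (4 + 4·8 + 24)/6 = 60/6 = 10; σ²_Security audit = ((24−4)/6)² = 11.111
te_Staging deploy = (5 + 4·9 + 13)/6 = 54/6 = 9; σ²_Staging deploy = ((13−5)/6)² = 1.778
te_Load testing = (4 + 4·5 + 6)/6 = 30/6 = 5; σ²_Load testing = ((6−4)/6)² = 0.111

Forward pass:
ES_API spec = 0; EF_API spec = 7
ES_Backend dev = 0; EF_Backend dev = 13
ES_Frontend dev = 0; EF_Frontend dev = 13
ES_Database migration = max(EF_Backend dev=13, EF_Frontend dev=13) = 13; EF_Database migration = 13+8 = 21
ES_Unit tests = 13; EF_Unit tests = 13+4 = 17
ES_Integration tests = 7; EF_Integration tests = 7+14 = 21
ES_Code review = max(EF_API spec=7, EF_Backend dev=13) = 13; EF_Code review = 13+6 = 19
ES_Security audit = 19; EF_Security audit = 19+10 = 29
ES_Staging deploy = 17; EF_Staging deploy = 17+9 = 26
ES_Load testing = max(EF_API spec=7, EF_Database migration=21, EF_Integration tests=21, EF_Security audit=29, EF_Staging deploy=26) = 29; EF_Load testing = 29+5 = 34
Expected project duration μ = 34 days. Critical path: Backend dev → Code review → Security audit → Load testing.

Variance along critical path = 4.000 + 1.000 + 11.111 + 0.111 = 16.222; σ = √16.222 = 4.028 days.
Z = (40 − 34) / 4.028 = 1.490
P(T ≤ 40) = Φ(1.490) ≈ 0.932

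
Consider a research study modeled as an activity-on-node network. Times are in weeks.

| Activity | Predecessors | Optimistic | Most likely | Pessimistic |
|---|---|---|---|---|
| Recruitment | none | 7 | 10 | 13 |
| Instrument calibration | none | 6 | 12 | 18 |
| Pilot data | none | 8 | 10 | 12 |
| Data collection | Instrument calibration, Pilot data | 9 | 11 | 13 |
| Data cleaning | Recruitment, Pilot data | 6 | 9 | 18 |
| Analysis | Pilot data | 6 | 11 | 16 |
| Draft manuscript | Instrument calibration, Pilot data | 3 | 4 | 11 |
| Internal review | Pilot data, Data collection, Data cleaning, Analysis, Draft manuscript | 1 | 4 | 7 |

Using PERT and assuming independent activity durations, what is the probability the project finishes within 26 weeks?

0.334

te_Recruitment = (7 + 4·10 + 13)/6 = 60/6 = 10; σ²_Recruitment = ((13−7)/6)² = 1.000
te_Instrument calibration = (6 + 4·12 + 18)/6 = 72/6 = 12; σ²_Instrument calibration = ((18−6)/6)² = 4.000
te_Pilot data = (8 + 4·10 + 12)/6 = 60/6 = 10; σ²_Pilot data = ((12−8)/6)² = 0.444
te_Data collection = (9 + 4·11 + 13)/6 = 66/6 = 11; σ²_Data collection = ((13−9)/6)² = 0.444
te_Data cleaning = (6 + 4·9 + 18)/6 = 60/6 = 10; σ²_Data cleaning = ((18−6)/6)² = 4.000
te_Analysis = (6 + 4·11 + 16)/6 = 66/6 = 11; σ²_Analysis = ((16−6)/6)² = 2.778
te_Draft manuscript = (3 + 4·4 + 11)/6 = 30/6 = 5; σ²_Draft manuscript = ((11−3)/6)² = 1.778
te_Internal review = (1 + 4·4 + 7)/6 = 24/6 = 4; σ²_Internal review = ((7−1)/6)² = 1.000

Forward pass:
ES_Recruitment = 0; EF_Recruitment = 10
ES_Instrument calibration = 0; EF_Instrument calibration = 12
ES_Pilot data = 0; EF_Pilot data = 10
ES_Data collection = max(EF_Instrument calibration=12, EF_Pilot data=10) = 12; EF_Data collection = 12+11 = 23
ES_Data cleaning = max(EF_Recruitment=10, EF_Pilot data=10) = 10; EF_Data cleaning = 10+10 = 20
ES_Analysis = 10; EF_Analysis = 10+11 = 21
ES_Draft manuscript = max(EF_Instrument calibration=12, EF_Pilot data=10) = 12; EF_Draft manuscript = 12+5 = 17
ES_Internal review = max(EF_Pilot data=10, EF_Data collection=23, EF_Data cleaning=20, EF_Analysis=21, EF_Draft manuscript=17) = 23; EF_Internal review = 23+4 = 27
Expected project duration μ = 27 weeks. Critical path: Instrument calibration → Data collection → Internal review.

Variance along critical path = 4.000 + 0.444 + 1.000 = 5.444; σ = √5.444 = 2.333 weeks.
Z = (26 − 27) / 2.333 = -0.429
P(T ≤ 26) = Φ(-0.429) ≈ 0.334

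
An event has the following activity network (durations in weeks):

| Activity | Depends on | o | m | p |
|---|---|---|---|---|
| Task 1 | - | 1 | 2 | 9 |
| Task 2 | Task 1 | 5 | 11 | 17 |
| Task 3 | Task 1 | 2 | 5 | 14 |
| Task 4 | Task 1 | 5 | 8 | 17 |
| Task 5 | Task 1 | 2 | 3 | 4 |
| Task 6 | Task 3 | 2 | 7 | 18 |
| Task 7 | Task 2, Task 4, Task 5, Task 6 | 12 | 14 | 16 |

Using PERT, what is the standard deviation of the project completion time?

te_Task 1 = (1 + 4·2 + 9)/6 = 18/6 = 3; σ²_Task 1 = ((9−1)/6)² = 1.778
te_Task 2 = (5 + 4·11 + 17)/6 = 66/6 = 11; σ²_Task 2 = ((17−5)/6)² = 4.000
te_Task 3 = (2 + 4·5 + 14)/6 = 36/6 = 6; σ²_Task 3 = ((14−2)/6)² = 4.000
te_Task 4 = (5 + 4·8 + 17)/6 = 54/6 = 9; σ²_Task 4 = ((17−5)/6)² = 4.000
te_Task 5 = (2 + 4·3 + 4)/6 = 18/6 = 3; σ²_Task 5 = ((4−2)/6)² = 0.111
te_Task 6 = (2 + 4·7 + 18)/6 = 48/6 = 8; σ²_Task 6 = ((18−2)/6)² = 7.111
te_Task 7 = (12 + 4·14 + 16)/6 = 84/6 = 14; σ²_Task 7 = ((16−12)/6)² = 0.444

Forward pass:
ES_Task 1 = 0; EF_Task 1 = 3
ES_Task 2 = 3; EF_Task 2 = 3+11 = 14
ES_Task 3 = 3; EF_Task 3 = 3+6 = 9
ES_Task 4 = 3; EF_Task 4 = 3+9 = 12
ES_Task 5 = 3; EF_Task 5 = 3+3 = 6
ES_Task 6 = 9; EF_Task 6 = 9+8 = 17
ES_Task 7 = max(EF_Task 2=14, EF_Task 4=12, EF_Task 5=6, EF_Task 6=17) = 17; EF_Task 7 = 17+14 = 31
Expected project duration μ = 31 weeks. Critical path: Task 1 → Task 3 → Task 6 → Task 7.

Variance along critical path = 1.778 + 4.000 + 7.111 + 0.444 = 13.333
σ = √13.333 = 3.651 weeks

3.65 weeks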